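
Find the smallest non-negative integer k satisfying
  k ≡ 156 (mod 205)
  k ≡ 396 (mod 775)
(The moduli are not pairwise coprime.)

gcd(205, 775) = 5 and 5 | (396 − 156), so the pair is consistent; merging gives k ≡ 15121 (mod 31775), where 31775 = lcm(205, 775).
The solution is unique modulo lcm(205, 775) = 31775.

15121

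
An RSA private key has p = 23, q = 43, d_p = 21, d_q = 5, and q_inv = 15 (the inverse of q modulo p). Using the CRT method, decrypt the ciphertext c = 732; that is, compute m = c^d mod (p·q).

431

m₁ = c^(d_p) mod p: c ≡ 19 (mod 23), and 19^21 mod 23 = 17.
m₂ = c^(d_q) mod q: c ≡ 1 (mod 43), and 1^5 mod 43 = 1.
h = q_inv·(m₁ − m₂) mod p = 15·(17 − 1) mod 23 = 10.
m = m₂ + h·q = 1 + 10·43 = 431.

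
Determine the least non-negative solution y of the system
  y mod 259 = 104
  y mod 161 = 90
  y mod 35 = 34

Combine the congruences pairwise.
gcd(259, 161) = 7 and 7 | (90 − 104), so the pair is consistent; merging gives y ≡ 3471 (mod 5957), where 5957 = lcm(259, 161).
gcd(5957, 35) = 7 and 7 | (34 − 3471), so the pair is consistent; merging gives y ≡ 27299 (mod 29785), where 29785 = lcm(5957, 35).
The solution is unique modulo lcm(259, 161, 35) = 29785.

27299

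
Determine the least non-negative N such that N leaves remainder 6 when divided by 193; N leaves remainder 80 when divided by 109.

8691

From N ≡ 6 (mod 193) write N = 6 + 193t. Substituting into N ≡ 80 (mod 109) gives 193t ≡ 74 (mod 109), and since 84⁻¹ ≡ 61 (mod 109), t ≡ 45. Hence N ≡ 6 + 193·45 = 8691 (mod 21037).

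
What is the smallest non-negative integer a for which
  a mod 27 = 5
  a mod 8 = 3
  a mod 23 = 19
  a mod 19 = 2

The moduli are pairwise coprime; N = 27·8·23·19 = 94392.
N/27 = 3496; 3496 ≡ 13 (mod 27); 13·25 ≡ 1, so inverse 25.
N/8 = 11799; 11799 ≡ 7 (mod 8); 7·7 ≡ 1, so inverse 7.
N/23 = 4104; 4104 ≡ 10 (mod 23); 10·7 ≡ 1, so inverse 7.
N/19 = 4968; 4968 ≡ 9 (mod 19); 9·17 ≡ 1, so inverse 17.
a ≡ 5·3496·25 + 3·11799·7 + 19·4104·7 + 2·4968·17 = 1399523.
1399523 mod 94392 = 78035.

78035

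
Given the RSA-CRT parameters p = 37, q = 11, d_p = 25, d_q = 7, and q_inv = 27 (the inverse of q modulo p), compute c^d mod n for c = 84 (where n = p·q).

m₁ = c^(d_p) mod p: c ≡ 10 (mod 37), and 10^25 mod 37 = 10.
m₂ = c^(d_q) mod q: c ≡ 7 (mod 11), and 7^7 mod 11 = 6.
h = q_inv·(m₁ − m₂) mod p = 27·(10 − 6) mod 37 = 34.
m = m₂ + h·q = 6 + 34·11 = 380.

380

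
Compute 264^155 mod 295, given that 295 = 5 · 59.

199

Mod 5: 264 ≡ 4; by Fermat, exponent reduces to 155 mod 4 = 3; 4^3 ≡ 4 (mod 5).
Mod 59: 264 ≡ 28; by Fermat, exponent reduces to 155 mod 58 = 39; 28^39 ≡ 22 (mod 59).
Combine by CRT: x ≡ 4 (mod 5), x ≡ 22 (mod 59) ⇒ x ≡ 199 (mod 295).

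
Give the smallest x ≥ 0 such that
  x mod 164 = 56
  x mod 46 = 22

712

Combine the congruences pairwise.
gcd(164, 46) = 2 and 2 | (22 − 56), so the pair is consistent; merging gives x ≡ 712 (mod 3772), where 3772 = lcm(164, 46).
The solution is unique modulo lcm(164, 46) = 3772.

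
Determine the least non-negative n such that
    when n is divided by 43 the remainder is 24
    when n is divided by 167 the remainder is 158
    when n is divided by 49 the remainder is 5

From n ≡ 24 (mod 43) write n = 24 + 43t. Substituting into n ≡ 158 (mod 167) gives 43t ≡ 134 (mod 167), and since 43⁻¹ ≡ 101 (mod 167), t ≡ 7. Hence n ≡ 24 + 43·7 = 325 (mod 7181).
From n ≡ 325 (mod 7181) write n = 325 + 7181t. Substituting into n ≡ 5 (mod 49) gives 7181t ≡ 23 (mod 49), and since 27⁻¹ ≡ 20 (mod 49), t ≡ 19. Hence n ≡ 325 + 7181·19 = 136764 (mod 351869).

136764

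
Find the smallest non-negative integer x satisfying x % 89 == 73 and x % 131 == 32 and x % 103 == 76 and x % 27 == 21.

The moduli are pairwise coprime; N = 89·131·103·27 = 32423679.
N/89 = 364311; 364311 ≡ 34 (mod 89); 34·55 ≡ 1, so inverse 55.
N/131 = 247509; 247509 ≡ 50 (mod 131); 50·76 ≡ 1, so inverse 76.
N/103 = 314793; 314793 ≡ 25 (mod 103); 25·33 ≡ 1, so inverse 33.
N/27 = 1200877; 1200877 ≡ 25 (mod 27); 25·13 ≡ 1, so inverse 13.
x ≡ 73·364311·55 + 32·247509·76 + 76·314793·33 + 21·1200877·13 = 3181990818.
3181990818 mod 32423679 = 4470276.

4470276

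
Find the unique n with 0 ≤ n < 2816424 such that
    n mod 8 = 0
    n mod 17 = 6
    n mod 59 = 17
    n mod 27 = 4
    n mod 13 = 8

From n ≡ 0 (mod 8) write n = 0 + 8t. Substituting into n ≡ 6 (mod 17) gives 8t ≡ 6 (mod 17), and since 8⁻¹ ≡ 15 (mod 17), t ≡ 5. Hence n ≡ 0 + 8·5 = 40 (mod 136).
From n ≡ 40 (mod 136) write n = 40 + 136t. Substituting into n ≡ 17 (mod 59) gives 136t ≡ 36 (mod 59), and since 18⁻¹ ≡ 23 (mod 59), t ≡ 2. Hence n ≡ 40 + 136·2 = 312 (mod 8024).
From n ≡ 312 (mod 8024) write n = 312 + 8024t. Substituting into n ≡ 4 (mod 27) gives 8024t ≡ 16 (mod 27), and since 5⁻¹ ≡ 11 (mod 27), t ≡ 14. Hence n ≡ 312 + 8024·14 = 112648 (mod 216648).
From n ≡ 112648 (mod 216648) write n = 112648 + 216648t. Substituting into n ≡ 8 (mod 13) gives 216648t ≡ 5 (mod 13), and since 3⁻¹ ≡ 9 (mod 13), t ≡ 6. Hence n ≡ 112648 + 216648·6 = 1412536 (mod 2816424).

1412536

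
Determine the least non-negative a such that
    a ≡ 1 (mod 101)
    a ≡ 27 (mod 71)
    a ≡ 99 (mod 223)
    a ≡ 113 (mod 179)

From a ≡ 1 (mod 101) write a = 1 + 101t. Substituting into a ≡ 27 (mod 71) gives 101t ≡ 26 (mod 71), and since 30⁻¹ ≡ 45 (mod 71), t ≡ 34. Hence a ≡ 1 + 101·34 = 3435 (mod 7171).
From a ≡ 3435 (mod 7171) write a = 3435 + 7171t. Substituting into a ≡ 99 (mod 223) gives 7171t ≡ 9 (mod 223), and since 35⁻¹ ≡ 51 (mod 223), t ≡ 13. Hence a ≡ 3435 + 7171·13 = 96658 (mod 1599133).
From a ≡ 96658 (mod 1599133) write a = 96658 + 1599133t. Substituting into a ≡ 113 (mod 179) gives 1599133t ≡ 115 (mod 179), and since 126⁻¹ ≡ 27 (mod 179), t ≡ 62. Hence a ≡ 96658 + 1599133·62 = 99242904 (mod 286244807).

99242904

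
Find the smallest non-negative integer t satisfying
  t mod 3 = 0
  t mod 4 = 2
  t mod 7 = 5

The moduli are pairwise coprime; N = 3·4·7 = 84.
N/3 = 28; 28 ≡ 1 (mod 3), inverse 1.
N/4 = 21; 21 ≡ 1 (mod 4), inverse 1.
N/7 = 12; 12 ≡ 5 (mod 7); 5·3 ≡ 1, so inverse 3.
t ≡ 0·28·1 + 2·21·1 + 5·12·3 = 222.
222 mod 84 = 54.

54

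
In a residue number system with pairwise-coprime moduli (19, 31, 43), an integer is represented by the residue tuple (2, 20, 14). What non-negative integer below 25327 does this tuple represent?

2035

Combine the congruences pairwise.
From x ≡ 2 (mod 19) write x = 2 + 19t. Substituting into x ≡ 20 (mod 31) gives 19t ≡ 18 (mod 31), and since 19⁻¹ ≡ 18 (mod 31), t ≡ 14. Hence x ≡ 2 + 19·14 = 268 (mod 589).
From x ≡ 268 (mod 589) write x = 268 + 589t. Substituting into x ≡ 14 (mod 43) gives 589t ≡ 4 (mod 43), and since 30⁻¹ ≡ 33 (mod 43), t ≡ 3. Hence x ≡ 268 + 589·3 = 2035 (mod 25327).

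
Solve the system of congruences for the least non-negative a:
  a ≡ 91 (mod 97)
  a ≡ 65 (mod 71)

6881

Combine the congruences pairwise.
From a ≡ 91 (mod 97) write a = 91 + 97t. Substituting into a ≡ 65 (mod 71) gives 97t ≡ 45 (mod 71), and since 26⁻¹ ≡ 41 (mod 71), t ≡ 70. Hence a ≡ 91 + 97·70 = 6881 (mod 6887).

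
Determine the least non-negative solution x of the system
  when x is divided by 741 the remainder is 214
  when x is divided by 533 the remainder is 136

Combine the congruences pairwise.
gcd(741, 533) = 13 and 13 | (136 − 214), so the pair is consistent; merging gives x ≡ 11329 (mod 30381), where 30381 = lcm(741, 533).
The solution is unique modulo lcm(741, 533) = 30381.

11329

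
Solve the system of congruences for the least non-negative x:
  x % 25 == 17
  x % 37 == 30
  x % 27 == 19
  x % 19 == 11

The moduli are pairwise coprime; N = 25·37·27·19 = 474525.
N/25 = 18981; 18981 ≡ 6 (mod 25); 6·21 ≡ 1, so inverse 21.
N/37 = 12825; 12825 ≡ 23 (mod 37); 23·29 ≡ 1, so inverse 29.
N/27 = 17575; 17575 ≡ 25 (mod 27); 25·13 ≡ 1, so inverse 13.
N/19 = 24975; 24975 ≡ 9 (mod 19); 9·17 ≡ 1, so inverse 17.
x ≡ 17·18981·21 + 30·12825·29 + 19·17575·13 + 11·24975·17 = 26945317.
26945317 mod 474525 = 371917.

371917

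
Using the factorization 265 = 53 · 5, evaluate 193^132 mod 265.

Mod 53: 193 ≡ 34; by Fermat, exponent reduces to 132 mod 52 = 28; 34^28 ≡ 10 (mod 53).
Mod 5: 193 ≡ 3; since 4 | 132, by Fermat 3^132 ≡ 1 (mod 5).
Combine by CRT: x ≡ 10 (mod 53), x ≡ 1 (mod 5) ⇒ x ≡ 116 (mod 265).

116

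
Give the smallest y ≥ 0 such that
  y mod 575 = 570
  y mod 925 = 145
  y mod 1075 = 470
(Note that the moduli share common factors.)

163870

Combine the congruences pairwise.
gcd(575, 925) = 25 and 25 | (145 − 570), so the pair is consistent; merging gives y ≡ 14945 (mod 21275), where 21275 = lcm(575, 925).
gcd(21275, 1075) = 25 and 25 | (470 − 14945), so the pair is consistent; merging gives y ≡ 163870 (mod 914825), where 914825 = lcm(21275, 1075).
The solution is unique modulo lcm(575, 925, 1075) = 914825.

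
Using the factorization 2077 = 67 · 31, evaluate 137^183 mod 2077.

Mod 67: 137 ≡ 3; by Fermat, exponent reduces to 183 mod 66 = 51; 3^51 ≡ 43 (mod 67).
Mod 31: 137 ≡ 13; by Fermat, exponent reduces to 183 mod 30 = 3; 13^3 ≡ 27 (mod 31).
Combine by CRT: x ≡ 43 (mod 67), x ≡ 27 (mod 31) ⇒ x ≡ 244 (mod 2077).

244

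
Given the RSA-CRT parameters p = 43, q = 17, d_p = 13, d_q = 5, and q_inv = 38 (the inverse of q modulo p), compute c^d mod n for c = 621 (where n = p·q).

m₁ = c^(d_p) mod p: c ≡ 19 (mod 43), and 19^13 mod 43 = 20.
m₂ = c^(d_q) mod q: c ≡ 9 (mod 17), and 9^5 mod 17 = 8.
h = q_inv·(m₁ − m₂) mod p = 38·(20 − 8) mod 43 = 26.
m = m₂ + h·q = 8 + 26·17 = 450.

450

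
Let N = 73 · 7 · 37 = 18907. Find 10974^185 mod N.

12778

Mod 73: 10974 ≡ 24; by Fermat, exponent reduces to 185 mod 72 = 41; 24^41 ≡ 3 (mod 73).
Mod 7: 10974 ≡ 5; by Fermat, exponent reduces to 185 mod 6 = 5; 5^5 ≡ 3 (mod 7).
Mod 37: 10974 ≡ 22; by Fermat, exponent reduces to 185 mod 36 = 5; 22^5 ≡ 13 (mod 37).
Combine by CRT: x ≡ 3 (mod 73), x ≡ 3 (mod 7), x ≡ 13 (mod 37) ⇒ x ≡ 12778 (mod 18907).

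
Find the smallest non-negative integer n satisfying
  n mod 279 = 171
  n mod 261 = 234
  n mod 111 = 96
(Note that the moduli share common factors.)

223650

Combine the congruences pairwise.
gcd(279, 261) = 9 and 9 | (234 − 171), so the pair is consistent; merging gives n ≡ 5193 (mod 8091), where 8091 = lcm(279, 261).
gcd(8091, 111) = 3 and 3 | (96 − 5193), so the pair is consistent; merging gives n ≡ 223650 (mod 299367), where 299367 = lcm(8091, 111).
The solution is unique modulo lcm(279, 261, 111) = 299367.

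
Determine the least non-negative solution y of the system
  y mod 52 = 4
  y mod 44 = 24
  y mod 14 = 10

1564

gcd(52, 44) = 4 and 4 | (24 − 4), so the pair is consistent; merging gives y ≡ 420 (mod 572), where 572 = lcm(52, 44).
gcd(572, 14) = 2 and 2 | (10 − 420), so the pair is consistent; merging gives y ≡ 1564 (mod 4004), where 4004 = lcm(572, 14).
The solution is unique modulo lcm(52, 44, 14) = 4004.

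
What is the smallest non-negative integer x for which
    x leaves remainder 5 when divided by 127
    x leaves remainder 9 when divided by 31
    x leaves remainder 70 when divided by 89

The moduli are pairwise coprime; N = 127·31·89 = 350393.
N/127 = 2759; 2759 ≡ 92 (mod 127); 92·29 ≡ 1, so inverse 29.
N/31 = 11303; 11303 ≡ 19 (mod 31); 19·18 ≡ 1, so inverse 18.
N/89 = 3937; 3937 ≡ 21 (mod 89); 21·17 ≡ 1, so inverse 17.
x ≡ 5·2759·29 + 9·11303·18 + 70·3937·17 = 6916171.
6916171 mod 350393 = 258704.

258704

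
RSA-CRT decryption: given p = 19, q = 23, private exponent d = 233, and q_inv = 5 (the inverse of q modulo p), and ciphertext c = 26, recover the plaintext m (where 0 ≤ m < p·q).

239

d_p = d mod (p−1) = 233 mod 18 = 17; d_q = d mod (q−1) = 13.
m₁ = c^(d_p) mod p: c ≡ 7 (mod 19), and 7^17 mod 19 = 11.
m₂ = c^(d_q) mod q: c ≡ 3 (mod 23), and 3^13 mod 23 = 9.
h = q_inv·(m₁ − m₂) mod p = 5·(11 − 9) mod 19 = 10.
m = m₂ + h·q = 9 + 10·23 = 239.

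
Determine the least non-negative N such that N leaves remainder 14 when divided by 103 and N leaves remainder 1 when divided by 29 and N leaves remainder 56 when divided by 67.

185311

From N ≡ 14 (mod 103) write N = 14 + 103t. Substituting into N ≡ 1 (mod 29) gives 103t ≡ 16 (mod 29), and since 16⁻¹ ≡ 20 (mod 29), t ≡ 1. Hence N ≡ 14 + 103·1 = 117 (mod 2987).
From N ≡ 117 (mod 2987) write N = 117 + 2987t. Substituting into N ≡ 56 (mod 67) gives 2987t ≡ 6 (mod 67), and since 39⁻¹ ≡ 55 (mod 67), t ≡ 62. Hence N ≡ 117 + 2987·62 = 185311 (mod 200129).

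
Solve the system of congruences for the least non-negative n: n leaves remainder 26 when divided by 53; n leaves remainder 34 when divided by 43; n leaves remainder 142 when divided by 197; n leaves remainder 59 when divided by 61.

From n ≡ 26 (mod 53) write n = 26 + 53t. Substituting into n ≡ 34 (mod 43) gives 53t ≡ 8 (mod 43), and since 10⁻¹ ≡ 13 (mod 43), t ≡ 18. Hence n ≡ 26 + 53·18 = 980 (mod 2279).
From n ≡ 980 (mod 2279) write n = 980 + 2279t. Substituting into n ≡ 142 (mod 197) gives 2279t ≡ 147 (mod 197), and since 112⁻¹ ≡ 146 (mod 197), t ≡ 186. Hence n ≡ 980 + 2279·186 = 424874 (mod 448963).
From n ≡ 424874 (mod 448963) write n = 424874 + 448963t. Substituting into n ≡ 59 (mod 61) gives 448963t ≡ 50 (mod 61), and since 3⁻¹ ≡ 41 (mod 61), t ≡ 37. Hence n ≡ 424874 + 448963·37 = 17036505 (mod 27386743).

17036505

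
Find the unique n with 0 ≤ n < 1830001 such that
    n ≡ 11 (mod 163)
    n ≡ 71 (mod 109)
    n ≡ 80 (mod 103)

Combine the congruences pairwise.
From n ≡ 11 (mod 163) write n = 11 + 163t. Substituting into n ≡ 71 (mod 109) gives 163t ≡ 60 (mod 109), and since 54⁻¹ ≡ 107 (mod 109), t ≡ 98. Hence n ≡ 11 + 163·98 = 15985 (mod 17767).
From n ≡ 15985 (mod 17767) write n = 15985 + 17767t. Substituting into n ≡ 80 (mod 103) gives 17767t ≡ 60 (mod 103), and since 51⁻¹ ≡ 101 (mod 103), t ≡ 86. Hence n ≡ 15985 + 17767·86 = 1543947 (mod 1830001).

1543947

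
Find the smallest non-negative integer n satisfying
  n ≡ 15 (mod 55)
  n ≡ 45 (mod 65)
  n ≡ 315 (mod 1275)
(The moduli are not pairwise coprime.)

gcd(55, 65) = 5 and 5 | (45 − 15), so the pair is consistent; merging gives n ≡ 565 (mod 715), where 715 = lcm(55, 65).
gcd(715, 1275) = 5 and 5 | (315 − 565), so the pair is consistent; merging gives n ≡ 4140 (mod 182325), where 182325 = lcm(715, 1275).
The solution is unique modulo lcm(55, 65, 1275) = 182325.

4140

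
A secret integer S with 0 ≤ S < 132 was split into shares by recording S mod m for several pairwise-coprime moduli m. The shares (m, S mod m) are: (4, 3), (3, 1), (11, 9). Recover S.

The moduli are pairwise coprime; N = 4·3·11 = 132.
N/4 = 33; 33 ≡ 1 (mod 4), inverse 1.
N/3 = 44; 44 ≡ 2 (mod 3); 2·2 ≡ 1, so inverse 2.
N/11 = 12; 12 ≡ 1 (mod 11), inverse 1.
S ≡ 3·33·1 + 1·44·2 + 9·12·1 = 295.
295 mod 132 = 31.

31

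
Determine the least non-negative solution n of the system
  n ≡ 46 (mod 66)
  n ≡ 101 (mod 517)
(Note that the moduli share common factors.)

2686

Combine the congruences pairwise.
gcd(66, 517) = 11 and 11 | (101 − 46), so the pair is consistent; merging gives n ≡ 2686 (mod 3102), where 3102 = lcm(66, 517).
The solution is unique modulo lcm(66, 517) = 3102.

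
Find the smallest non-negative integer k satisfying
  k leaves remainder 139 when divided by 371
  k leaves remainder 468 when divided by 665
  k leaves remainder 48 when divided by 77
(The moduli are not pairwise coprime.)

gcd(371, 665) = 7 and 7 | (468 − 139), so the pair is consistent; merging gives k ≡ 25738 (mod 35245), where 35245 = lcm(371, 665).
gcd(35245, 77) = 7 and 7 | (48 − 25738), so the pair is consistent; merging gives k ≡ 237208 (mod 387695), where 387695 = lcm(35245, 77).
The solution is unique modulo lcm(371, 665, 77) = 387695.

237208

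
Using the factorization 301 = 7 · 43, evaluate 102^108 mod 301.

183

Mod 7: 102 ≡ 4; since 6 | 108, by Fermat 4^108 ≡ 1 (mod 7).
Mod 43: 102 ≡ 16; by Fermat, exponent reduces to 108 mod 42 = 24; 16^24 ≡ 11 (mod 43).
Combine by CRT: x ≡ 1 (mod 7), x ≡ 11 (mod 43) ⇒ x ≡ 183 (mod 301).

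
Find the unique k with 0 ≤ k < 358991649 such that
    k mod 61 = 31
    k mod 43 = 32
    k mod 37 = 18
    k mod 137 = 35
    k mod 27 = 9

From k ≡ 31 (mod 61) write k = 31 + 61t. Substituting into k ≡ 32 (mod 43) gives 61t ≡ 1 (mod 43), and since 18⁻¹ ≡ 12 (mod 43), t ≡ 12. Hence k ≡ 31 + 61·12 = 763 (mod 2623).
From k ≡ 763 (mod 2623) write k = 763 + 2623t. Substituting into k ≡ 18 (mod 37) gives 2623t ≡ 32 (mod 37), and since 33⁻¹ ≡ 9 (mod 37), t ≡ 29. Hence k ≡ 763 + 2623·29 = 76830 (mod 97051).
From k ≡ 76830 (mod 97051) write k = 76830 + 97051t. Substituting into k ≡ 35 (mod 137) gives 97051t ≡ 62 (mod 137), and since 55⁻¹ ≡ 5 (mod 137), t ≡ 36. Hence k ≡ 76830 + 97051·36 = 3570666 (mod 13295987).
From k ≡ 3570666 (mod 13295987) write k = 3570666 + 13295987t. Substituting into k ≡ 9 (mod 27) gives 13295987t ≡ 12 (mod 27), and since 26⁻¹ ≡ 26 (mod 27), t ≡ 15. Hence k ≡ 3570666 + 13295987·15 = 203010471 (mod 358991649).

203010471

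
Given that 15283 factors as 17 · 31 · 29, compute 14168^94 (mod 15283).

8185

Mod 17: 14168 ≡ 7; by Fermat, exponent reduces to 94 mod 16 = 14; 7^14 ≡ 8 (mod 17).
Mod 31: 14168 ≡ 1; by Fermat, exponent reduces to 94 mod 30 = 4; 1^4 ≡ 1 (mod 31).
Mod 29: 14168 ≡ 16; by Fermat, exponent reduces to 94 mod 28 = 10; 16^10 ≡ 7 (mod 29).
Combine by CRT: x ≡ 8 (mod 17), x ≡ 1 (mod 31), x ≡ 7 (mod 29) ⇒ x ≡ 8185 (mod 15283).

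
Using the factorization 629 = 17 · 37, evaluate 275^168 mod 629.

84

Mod 17: 275 ≡ 3; by Fermat, exponent reduces to 168 mod 16 = 8; 3^8 ≡ 16 (mod 17).
Mod 37: 275 ≡ 16; by Fermat, exponent reduces to 168 mod 36 = 24; 16^24 ≡ 10 (mod 37).
Combine by CRT: x ≡ 16 (mod 17), x ≡ 10 (mod 37) ⇒ x ≡ 84 (mod 629).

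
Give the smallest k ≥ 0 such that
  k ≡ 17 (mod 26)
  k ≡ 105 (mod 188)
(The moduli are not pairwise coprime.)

Combine the congruences pairwise.
gcd(26, 188) = 2 and 2 | (105 − 17), so the pair is consistent; merging gives k ≡ 1421 (mod 2444), where 2444 = lcm(26, 188).
The solution is unique modulo lcm(26, 188) = 2444.

1421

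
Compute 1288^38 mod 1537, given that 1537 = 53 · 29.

434

Mod 53: 1288 ≡ 16; 16^38 ≡ 10 (mod 53).
Mod 29: 1288 ≡ 12; by Fermat, exponent reduces to 38 mod 28 = 10; 12^10 ≡ 28 (mod 29).
Combine by CRT: x ≡ 10 (mod 53), x ≡ 28 (mod 29) ⇒ x ≡ 434 (mod 1537).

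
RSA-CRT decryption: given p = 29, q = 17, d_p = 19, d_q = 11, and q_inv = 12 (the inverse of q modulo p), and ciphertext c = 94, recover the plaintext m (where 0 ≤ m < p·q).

m₁ = c^(d_p) mod p: c ≡ 7 (mod 29), and 7^19 mod 29 = 16.
m₂ = c^(d_q) mod q: c ≡ 9 (mod 17), and 9^11 mod 17 = 15.
h = q_inv·(m₁ − m₂) mod p = 12·(16 − 15) mod 29 = 12.
m = m₂ + h·q = 15 + 12·17 = 219.

219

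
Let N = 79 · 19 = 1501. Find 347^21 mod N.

Mod 79: 347 ≡ 31; 31^21 ≡ 18 (mod 79).
Mod 19: 347 ≡ 5; by Fermat, exponent reduces to 21 mod 18 = 3; 5^3 ≡ 11 (mod 19).
Combine by CRT: x ≡ 18 (mod 79), x ≡ 11 (mod 19) ⇒ x ≡ 334 (mod 1501).

334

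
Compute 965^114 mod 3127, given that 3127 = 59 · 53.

Mod 59: 965 ≡ 21; by Fermat, exponent reduces to 114 mod 58 = 56; 21^56 ≡ 19 (mod 59).
Mod 53: 965 ≡ 11; by Fermat, exponent reduces to 114 mod 52 = 10; 11^10 ≡ 44 (mod 53).
Combine by CRT: x ≡ 19 (mod 59), x ≡ 44 (mod 53) ⇒ x ≡ 786 (mod 3127).

786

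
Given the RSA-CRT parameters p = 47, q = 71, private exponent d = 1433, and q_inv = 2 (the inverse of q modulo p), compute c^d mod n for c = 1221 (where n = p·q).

d_p = d mod (p−1) = 1433 mod 46 = 7; d_q = d mod (q−1) = 33.
m₁ = c^(d_p) mod p: c ≡ 46 (mod 47), and 46^7 mod 47 = 46.
m₂ = c^(d_q) mod q: c ≡ 14 (mod 71), and 14^33 mod 71 = 46.
h = q_inv·(m₁ − m₂) mod p = 2·(46 − 46) mod 47 = 0.
m = m₂ + h·q = 46 + 0·71 = 46.

46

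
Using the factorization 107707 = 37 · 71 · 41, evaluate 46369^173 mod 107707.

80942

Mod 37: 46369 ≡ 8; by Fermat, exponent reduces to 173 mod 36 = 29; 8^29 ≡ 23 (mod 37).
Mod 71: 46369 ≡ 6; by Fermat, exponent reduces to 173 mod 70 = 33; 6^33 ≡ 2 (mod 71).
Mod 41: 46369 ≡ 39; by Fermat, exponent reduces to 173 mod 40 = 13; 39^13 ≡ 8 (mod 41).
Combine by CRT: x ≡ 23 (mod 37), x ≡ 2 (mod 71), x ≡ 8 (mod 41) ⇒ x ≡ 80942 (mod 107707).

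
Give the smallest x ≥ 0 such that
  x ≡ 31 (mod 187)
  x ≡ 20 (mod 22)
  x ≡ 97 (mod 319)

8072

gcd(187, 22) = 11 and 11 | (20 − 31), so the pair is consistent; merging gives x ≡ 218 (mod 374), where 374 = lcm(187, 22).
gcd(374, 319) = 11 and 11 | (97 − 218), so the pair is consistent; merging gives x ≡ 8072 (mod 10846), where 10846 = lcm(374, 319).
The solution is unique modulo lcm(187, 22, 319) = 10846.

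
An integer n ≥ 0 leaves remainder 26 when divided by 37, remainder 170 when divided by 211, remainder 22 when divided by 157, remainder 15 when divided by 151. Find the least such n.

105239163

Combine the congruences pairwise.
From n ≡ 26 (mod 37) write n = 26 + 37t. Substituting into n ≡ 170 (mod 211) gives 37t ≡ 144 (mod 211), and since 37⁻¹ ≡ 154 (mod 211), t ≡ 21. Hence n ≡ 26 + 37·21 = 803 (mod 7807).
From n ≡ 803 (mod 7807) write n = 803 + 7807t. Substituting into n ≡ 22 (mod 157) gives 7807t ≡ 4 (mod 157), and since 114⁻¹ ≡ 73 (mod 157), t ≡ 135. Hence n ≡ 803 + 7807·135 = 1054748 (mod 1225699).
From n ≡ 1054748 (mod 1225699) write n = 1054748 + 1225699t. Substituting into n ≡ 15 (mod 151) gives 1225699t ≡ 2 (mod 151), and since 32⁻¹ ≡ 118 (mod 151), t ≡ 85. Hence n ≡ 1054748 + 1225699·85 = 105239163 (mod 185080549).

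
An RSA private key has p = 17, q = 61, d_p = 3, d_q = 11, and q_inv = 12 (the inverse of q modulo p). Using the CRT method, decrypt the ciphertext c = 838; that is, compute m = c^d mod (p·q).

890

m₁ = c^(d_p) mod p: c ≡ 5 (mod 17), and 5^3 mod 17 = 6.
m₂ = c^(d_q) mod q: c ≡ 45 (mod 61), and 45^11 mod 61 = 36.
h = q_inv·(m₁ − m₂) mod p = 12·(6 − 36) mod 17 = 14.
m = m₂ + h·q = 36 + 14·61 = 890.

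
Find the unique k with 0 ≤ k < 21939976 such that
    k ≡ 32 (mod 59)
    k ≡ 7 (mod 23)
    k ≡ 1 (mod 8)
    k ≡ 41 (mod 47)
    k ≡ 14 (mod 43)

Combine the congruences pairwise.
From k ≡ 32 (mod 59) write k = 32 + 59t. Substituting into k ≡ 7 (mod 23) gives 59t ≡ 21 (mod 23), and since 13⁻¹ ≡ 16 (mod 23), t ≡ 14. Hence k ≡ 32 + 59·14 = 858 (mod 1357).
From k ≡ 858 (mod 1357) write k = 858 + 1357t. Substituting into k ≡ 1 (mod 8) gives 1357t ≡ 7 (mod 8), and since 5⁻¹ ≡ 5 (mod 8), t ≡ 3. Hence k ≡ 858 + 1357·3 = 4929 (mod 10856).
From k ≡ 4929 (mod 10856) write k = 4929 + 10856t. Substituting into k ≡ 41 (mod 47) gives 10856t ≡ 0 (mod 47), and since 46⁻¹ ≡ 46 (mod 47), t ≡ 0. Hence k ≡ 4929 + 10856·0 = 4929 (mod 510232).
From k ≡ 4929 (mod 510232) write k = 4929 + 510232t. Substituting into k ≡ 14 (mod 43) gives 510232t ≡ 30 (mod 43), and since 37⁻¹ ≡ 7 (mod 43), t ≡ 38. Hence k ≡ 4929 + 510232·38 = 19393745 (mod 21939976).

19393745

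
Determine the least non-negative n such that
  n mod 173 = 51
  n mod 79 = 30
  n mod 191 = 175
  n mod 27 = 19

The moduli are pairwise coprime; M = 173·79·191·27 = 70480719.
M/173 = 407403; 407403 ≡ 161 (mod 173); 161·72 ≡ 1, so inverse 72.
M/79 = 892161; 892161 ≡ 14 (mod 79); 14·17 ≡ 1, so inverse 17.
M/191 = 369009; 369009 ≡ 188 (mod 191); 188·127 ≡ 1, so inverse 127.
M/27 = 2610397; 2610397 ≡ 10 (mod 27); 10·19 ≡ 1, so inverse 19.
n ≡ 51·407403·72 + 30·892161·17 + 175·369009·127 + 19·2610397·19 = 11094564268.
11094564268 mod 70480719 = 29091385.

29091385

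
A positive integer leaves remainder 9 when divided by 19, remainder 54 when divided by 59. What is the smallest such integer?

From k ≡ 9 (mod 19) write k = 9 + 19t. Substituting into k ≡ 54 (mod 59) gives 19t ≡ 45 (mod 59), and since 19⁻¹ ≡ 28 (mod 59), t ≡ 21. Hence k ≡ 9 + 19·21 = 408 (mod 1121).

408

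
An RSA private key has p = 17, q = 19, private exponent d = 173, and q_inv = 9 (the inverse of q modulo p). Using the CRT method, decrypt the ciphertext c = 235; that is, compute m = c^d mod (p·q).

277

d_p = d mod (p−1) = 173 mod 16 = 13; d_q = d mod (q−1) = 11.
m₁ = c^(d_p) mod p: c ≡ 14 (mod 17), and 14^13 mod 17 = 5.
m₂ = c^(d_q) mod q: c ≡ 7 (mod 19), and 7^11 mod 19 = 11.
h = q_inv·(m₁ − m₂) mod p = 9·(5 − 11) mod 17 = 14.
m = m₂ + h·q = 11 + 14·19 = 277.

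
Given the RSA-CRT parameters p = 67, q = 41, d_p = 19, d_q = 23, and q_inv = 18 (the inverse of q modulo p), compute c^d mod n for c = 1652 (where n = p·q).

m₁ = c^(d_p) mod p: c ≡ 44 (mod 67), and 44^19 mod 67 = 51.
m₂ = c^(d_q) mod q: c ≡ 12 (mod 41), and 12^23 mod 41 = 35.
h = q_inv·(m₁ − m₂) mod p = 18·(51 − 35) mod 67 = 20.
m = m₂ + h·q = 35 + 20·41 = 855.

855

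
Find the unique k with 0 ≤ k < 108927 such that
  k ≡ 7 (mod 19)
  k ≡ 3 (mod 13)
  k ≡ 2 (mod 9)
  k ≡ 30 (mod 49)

Combine the congruences pairwise.
From k ≡ 7 (mod 19) write k = 7 + 19t. Substituting into k ≡ 3 (mod 13) gives 19t ≡ 9 (mod 13), and since 6⁻¹ ≡ 11 (mod 13), t ≡ 8. Hence k ≡ 7 + 19·8 = 159 (mod 247).
From k ≡ 159 (mod 247) write k = 159 + 247t. Substituting into k ≡ 2 (mod 9) gives 247t ≡ 5 (mod 9), and since 4⁻¹ ≡ 7 (mod 9), t ≡ 8. Hence k ≡ 159 + 247·8 = 2135 (mod 2223).
From k ≡ 2135 (mod 2223) write k = 2135 + 2223t. Substituting into k ≡ 30 (mod 49) gives 2223t ≡ 2 (mod 49), and since 18⁻¹ ≡ 30 (mod 49), t ≡ 11. Hence k ≡ 2135 + 2223·11 = 26588 (mod 108927).

26588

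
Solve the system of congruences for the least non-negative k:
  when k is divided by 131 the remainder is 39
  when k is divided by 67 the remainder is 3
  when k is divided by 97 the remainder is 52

The moduli are pairwise coprime; N = 131·67·97 = 851369.
N/131 = 6499; 6499 ≡ 80 (mod 131); 80·113 ≡ 1, so inverse 113.
N/67 = 12707; 12707 ≡ 44 (mod 67); 44·32 ≡ 1, so inverse 32.
N/97 = 8777; 8777 ≡ 47 (mod 97); 47·64 ≡ 1, so inverse 64.
k ≡ 39·6499·113 + 3·12707·32 + 52·8777·64 = 59070821.
59070821 mod 851369 = 326360.

326360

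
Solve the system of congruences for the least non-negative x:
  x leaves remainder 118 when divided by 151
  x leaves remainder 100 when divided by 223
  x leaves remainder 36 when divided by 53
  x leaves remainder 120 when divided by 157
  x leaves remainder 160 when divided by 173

3083411511

The moduli are pairwise coprime; N = 151·223·53·157·173 = 48473394709.
N/151 = 321015859; 321015859 ≡ 127 (mod 151); 127·44 ≡ 1, so inverse 44.
N/223 = 217369483; 217369483 ≡ 10 (mod 223); 10·67 ≡ 1, so inverse 67.
N/53 = 914592353; 914592353 ≡ 26 (mod 53); 26·51 ≡ 1, so inverse 51.
N/157 = 308747737; 308747737 ≡ 15 (mod 157); 15·21 ≡ 1, so inverse 21.
N/173 = 280193033; 280193033 ≡ 157 (mod 173); 157·54 ≡ 1, so inverse 54.
x ≡ 118·321015859·44 + 100·217369483·67 + 36·914592353·51 + 120·308747737·21 + 160·280193033·54 = 8001193538496.
8001193538496 mod 48473394709 = 3083411511.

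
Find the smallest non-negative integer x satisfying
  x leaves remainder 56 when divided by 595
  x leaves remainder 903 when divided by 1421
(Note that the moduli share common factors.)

gcd(595, 1421) = 7 and 7 | (903 − 56), so the pair is consistent; merging gives x ≡ 76216 (mod 120785), where 120785 = lcm(595, 1421).
The solution is unique modulo lcm(595, 1421) = 120785.

76216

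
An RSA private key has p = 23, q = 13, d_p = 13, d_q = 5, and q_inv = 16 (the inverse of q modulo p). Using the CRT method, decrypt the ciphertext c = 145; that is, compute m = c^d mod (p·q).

227

m₁ = c^(d_p) mod p: c ≡ 7 (mod 23), and 7^13 mod 23 = 20.
m₂ = c^(d_q) mod q: c ≡ 2 (mod 13), and 2^5 mod 13 = 6.
h = q_inv·(m₁ − m₂) mod p = 16·(20 − 6) mod 23 = 17.
m = m₂ + h·q = 6 + 17·13 = 227.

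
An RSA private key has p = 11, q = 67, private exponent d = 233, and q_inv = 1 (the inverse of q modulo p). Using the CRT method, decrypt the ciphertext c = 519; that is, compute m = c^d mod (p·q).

448

d_p = d mod (p−1) = 233 mod 10 = 3; d_q = d mod (q−1) = 35.
m₁ = c^(d_p) mod p: c ≡ 2 (mod 11), and 2^3 mod 11 = 8.
m₂ = c^(d_q) mod q: c ≡ 50 (mod 67), and 50^35 mod 67 = 46.
h = q_inv·(m₁ − m₂) mod p = 1·(8 − 46) mod 11 = 6.
m = m₂ + h·q = 46 + 6·67 = 448.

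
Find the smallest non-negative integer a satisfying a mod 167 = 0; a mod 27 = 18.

From a ≡ 0 (mod 167) write a = 0 + 167t. Substituting into a ≡ 18 (mod 27) gives 167t ≡ 18 (mod 27), and since 5⁻¹ ≡ 11 (mod 27), t ≡ 9. Hence a ≡ 0 + 167·9 = 1503 (mod 4509).

1503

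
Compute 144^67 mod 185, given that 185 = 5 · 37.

34

Mod 5: 144 ≡ 4; by Fermat, exponent reduces to 67 mod 4 = 3; 4^3 ≡ 4 (mod 5).
Mod 37: 144 ≡ 33; by Fermat, exponent reduces to 67 mod 36 = 31; 33^31 ≡ 34 (mod 37).
Combine by CRT: x ≡ 4 (mod 5), x ≡ 34 (mod 37) ⇒ x ≡ 34 (mod 185).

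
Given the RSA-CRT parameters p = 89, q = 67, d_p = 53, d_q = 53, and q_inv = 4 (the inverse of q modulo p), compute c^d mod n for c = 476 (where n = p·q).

385

m₁ = c^(d_p) mod p: c ≡ 31 (mod 89), and 31^53 mod 89 = 29.
m₂ = c^(d_q) mod q: c ≡ 7 (mod 67), and 7^53 mod 67 = 50.
h = q_inv·(m₁ − m₂) mod p = 4·(29 − 50) mod 89 = 5.
m = m₂ + h·q = 50 + 5·67 = 385.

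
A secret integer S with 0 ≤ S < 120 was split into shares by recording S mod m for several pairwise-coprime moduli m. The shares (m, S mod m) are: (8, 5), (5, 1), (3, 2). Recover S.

From S ≡ 5 (mod 8) write S = 5 + 8t. Substituting into S ≡ 1 (mod 5) gives 8t ≡ 1 (mod 5), and since 3⁻¹ ≡ 2 (mod 5), t ≡ 2. Hence S ≡ 5 + 8·2 = 21 (mod 40).
From S ≡ 21 (mod 40) write S = 21 + 40t. Substituting into S ≡ 2 (mod 3) gives 40t ≡ 2 (mod 3), and since 1⁻¹ ≡ 1 (mod 3), t ≡ 2. Hence S ≡ 21 + 40·2 = 101 (mod 120).

101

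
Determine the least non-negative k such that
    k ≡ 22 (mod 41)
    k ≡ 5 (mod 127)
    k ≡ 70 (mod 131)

509529

From k ≡ 22 (mod 41) write k = 22 + 41t. Substituting into k ≡ 5 (mod 127) gives 41t ≡ 110 (mod 127), and since 41⁻¹ ≡ 31 (mod 127), t ≡ 108. Hence k ≡ 22 + 41·108 = 4450 (mod 5207).
From k ≡ 4450 (mod 5207) write k = 4450 + 5207t. Substituting into k ≡ 70 (mod 131) gives 5207t ≡ 74 (mod 131), and since 98⁻¹ ≡ 127 (mod 131), t ≡ 97. Hence k ≡ 4450 + 5207·97 = 509529 (mod 682117).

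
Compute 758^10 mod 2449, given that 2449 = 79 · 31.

Mod 79: 758 ≡ 47; 47^10 ≡ 73 (mod 79).
Mod 31: 758 ≡ 14; 14^10 ≡ 25 (mod 31).
Combine by CRT: x ≡ 73 (mod 79), x ≡ 25 (mod 31) ⇒ x ≡ 2443 (mod 2449).

2443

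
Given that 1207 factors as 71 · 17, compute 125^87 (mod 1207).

Mod 71: 125 ≡ 54; by Fermat, exponent reduces to 87 mod 70 = 17; 54^17 ≡ 5 (mod 71).
Mod 17: 125 ≡ 6; by Fermat, exponent reduces to 87 mod 16 = 7; 6^7 ≡ 14 (mod 17).
Combine by CRT: x ≡ 5 (mod 71), x ≡ 14 (mod 17) ⇒ x ≡ 218 (mod 1207).

218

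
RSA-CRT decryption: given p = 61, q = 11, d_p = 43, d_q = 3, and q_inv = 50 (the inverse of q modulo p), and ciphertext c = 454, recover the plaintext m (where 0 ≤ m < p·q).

346

m₁ = c^(d_p) mod p: c ≡ 27 (mod 61), and 27^43 mod 61 = 41.
m₂ = c^(d_q) mod q: c ≡ 3 (mod 11), and 3^3 mod 11 = 5.
h = q_inv·(m₁ − m₂) mod p = 50·(41 − 5) mod 61 = 31.
m = m₂ + h·q = 5 + 31·11 = 346.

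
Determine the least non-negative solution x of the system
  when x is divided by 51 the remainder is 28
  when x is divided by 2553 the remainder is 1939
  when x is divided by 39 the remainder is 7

502327

gcd(51, 2553) = 3 and 3 | (1939 − 28), so the pair is consistent; merging gives x ≡ 24916 (mod 43401), where 43401 = lcm(51, 2553).
gcd(43401, 39) = 3 and 3 | (7 − 24916), so the pair is consistent; merging gives x ≡ 502327 (mod 564213), where 564213 = lcm(43401, 39).
The solution is unique modulo lcm(51, 2553, 39) = 564213.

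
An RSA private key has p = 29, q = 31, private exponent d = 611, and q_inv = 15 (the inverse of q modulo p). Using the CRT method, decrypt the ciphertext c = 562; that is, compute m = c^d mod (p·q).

810

d_p = d mod (p−1) = 611 mod 28 = 23; d_q = d mod (q−1) = 11.
m₁ = c^(d_p) mod p: c ≡ 11 (mod 29), and 11^23 mod 29 = 27.
m₂ = c^(d_q) mod q: c ≡ 4 (mod 31), and 4^11 mod 31 = 4.
h = q_inv·(m₁ − m₂) mod p = 15·(27 − 4) mod 29 = 26.
m = m₂ + h·q = 4 + 26·31 = 810.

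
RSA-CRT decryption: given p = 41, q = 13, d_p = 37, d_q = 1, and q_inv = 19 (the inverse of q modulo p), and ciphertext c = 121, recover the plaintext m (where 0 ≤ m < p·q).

m₁ = c^(d_p) mod p: c ≡ 39 (mod 41), and 39^37 mod 41 = 5.
m₂ = c^(d_q) mod q: c ≡ 4 (mod 13), and 4^1 mod 13 = 4.
h = q_inv·(m₁ − m₂) mod p = 19·(5 − 4) mod 41 = 19.
m = m₂ + h·q = 4 + 19·13 = 251.

251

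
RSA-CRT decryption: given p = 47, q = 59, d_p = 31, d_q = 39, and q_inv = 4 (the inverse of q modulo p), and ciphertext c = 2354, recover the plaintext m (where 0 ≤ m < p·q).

m₁ = c^(d_p) mod p: c ≡ 4 (mod 47), and 4^31 mod 47 = 18.
m₂ = c^(d_q) mod q: c ≡ 53 (mod 59), and 53^39 mod 59 = 26.
h = q_inv·(m₁ − m₂) mod p = 4·(18 − 26) mod 47 = 15.
m = m₂ + h·q = 26 + 15·59 = 911.

911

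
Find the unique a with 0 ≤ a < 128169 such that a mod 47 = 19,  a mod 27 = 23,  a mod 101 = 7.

94442

From a ≡ 19 (mod 47) write a = 19 + 47t. Substituting into a ≡ 23 (mod 27) gives 47t ≡ 4 (mod 27), and since 20⁻¹ ≡ 23 (mod 27), t ≡ 11. Hence a ≡ 19 + 47·11 = 536 (mod 1269).
From a ≡ 536 (mod 1269) write a = 536 + 1269t. Substituting into a ≡ 7 (mod 101) gives 1269t ≡ 77 (mod 101), and since 57⁻¹ ≡ 39 (mod 101), t ≡ 74. Hence a ≡ 536 + 1269·74 = 94442 (mod 128169).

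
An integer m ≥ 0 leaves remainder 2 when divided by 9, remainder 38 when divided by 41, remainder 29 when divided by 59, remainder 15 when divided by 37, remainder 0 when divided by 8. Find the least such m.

From m ≡ 2 (mod 9) write m = 2 + 9t. Substituting into m ≡ 38 (mod 41) gives 9t ≡ 36 (mod 41), and since 9⁻¹ ≡ 32 (mod 41), t ≡ 4. Hence m ≡ 2 + 9·4 = 38 (mod 369).
From m ≡ 38 (mod 369) write m = 38 + 369t. Substituting into m ≡ 29 (mod 59) gives 369t ≡ 50 (mod 59), and since 15⁻¹ ≡ 4 (mod 59), t ≡ 23. Hence m ≡ 38 + 369·23 = 8525 (mod 21771).
From m ≡ 8525 (mod 21771) write m = 8525 + 21771t. Substituting into m ≡ 15 (mod 37) gives 21771t ≡ 0 (mod 37), and since 15⁻¹ ≡ 5 (mod 37), t ≡ 0. Hence m ≡ 8525 + 21771·0 = 8525 (mod 805527).
From m ≡ 8525 (mod 805527) write m = 8525 + 805527t. Substituting into m ≡ 0 (mod 8) gives 805527t ≡ 3 (mod 8), and since 7⁻¹ ≡ 7 (mod 8), t ≡ 5. Hence m ≡ 8525 + 805527·5 = 4036160 (mod 6444216).

4036160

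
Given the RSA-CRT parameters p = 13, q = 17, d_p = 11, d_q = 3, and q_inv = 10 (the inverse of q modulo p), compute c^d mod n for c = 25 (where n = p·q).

155

m₁ = c^(d_p) mod p: c ≡ 12 (mod 13), and 12^11 mod 13 = 12.
m₂ = c^(d_q) mod q: c ≡ 8 (mod 17), and 8^3 mod 17 = 2.
h = q_inv·(m₁ − m₂) mod p = 10·(12 − 2) mod 13 = 9.
m = m₂ + h·q = 2 + 9·17 = 155.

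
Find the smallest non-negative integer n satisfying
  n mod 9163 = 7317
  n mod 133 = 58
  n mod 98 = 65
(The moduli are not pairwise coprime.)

318859

gcd(9163, 133) = 7 and 7 | (58 − 7317), so the pair is consistent; merging gives n ≡ 144762 (mod 174097), where 174097 = lcm(9163, 133).
gcd(174097, 98) = 49 and 49 | (65 − 144762), so the pair is consistent; merging gives n ≡ 318859 (mod 348194), where 348194 = lcm(174097, 98).
The solution is unique modulo lcm(9163, 133, 98) = 348194.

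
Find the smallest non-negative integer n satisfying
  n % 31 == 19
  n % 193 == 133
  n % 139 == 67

95282

The moduli are pairwise coprime; M = 31·193·139 = 831637.
M/31 = 26827; 26827 ≡ 12 (mod 31); 12·13 ≡ 1, so inverse 13.
M/193 = 4309; 4309 ≡ 63 (mod 193); 63·144 ≡ 1, so inverse 144.
M/139 = 5983; 5983 ≡ 6 (mod 139); 6·116 ≡ 1, so inverse 116.
n ≡ 19·26827·13 + 133·4309·144 + 67·5983·116 = 135652113.
135652113 mod 831637 = 95282.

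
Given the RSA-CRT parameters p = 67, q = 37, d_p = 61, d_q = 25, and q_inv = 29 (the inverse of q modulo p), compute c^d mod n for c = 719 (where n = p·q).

m₁ = c^(d_p) mod p: c ≡ 49 (mod 67), and 49^61 mod 67 = 65.
m₂ = c^(d_q) mod q: c ≡ 16 (mod 37), and 16^25 mod 37 = 12.
h = q_inv·(m₁ − m₂) mod p = 29·(65 − 12) mod 67 = 63.
m = m₂ + h·q = 12 + 63·37 = 2343.

2343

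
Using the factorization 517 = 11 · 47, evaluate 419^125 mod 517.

Mod 11: 419 ≡ 1; by Fermat, exponent reduces to 125 mod 10 = 5; 1^5 ≡ 1 (mod 11).
Mod 47: 419 ≡ 43; by Fermat, exponent reduces to 125 mod 46 = 33; 43^33 ≡ 41 (mod 47).
Combine by CRT: x ≡ 1 (mod 11), x ≡ 41 (mod 47) ⇒ x ≡ 276 (mod 517).

276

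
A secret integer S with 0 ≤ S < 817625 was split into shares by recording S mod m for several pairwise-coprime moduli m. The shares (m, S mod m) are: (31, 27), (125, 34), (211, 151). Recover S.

The moduli are pairwise coprime; N = 31·125·211 = 817625.
N/31 = 26375; 26375 ≡ 25 (mod 31); 25·5 ≡ 1, so inverse 5.
N/125 = 6541; 6541 ≡ 41 (mod 125); 41·61 ≡ 1, so inverse 61.
N/211 = 3875; 3875 ≡ 77 (mod 211); 77·74 ≡ 1, so inverse 74.
S ≡ 27·26375·5 + 34·6541·61 + 151·3875·74 = 60425909.
60425909 mod 817625 = 739284.

739284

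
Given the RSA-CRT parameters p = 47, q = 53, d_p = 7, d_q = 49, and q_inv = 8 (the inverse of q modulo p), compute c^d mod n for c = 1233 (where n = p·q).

m₁ = c^(d_p) mod p: c ≡ 11 (mod 47), and 11^7 mod 47 = 31.
m₂ = c^(d_q) mod q: c ≡ 14 (mod 53), and 14^49 mod 53 = 22.
h = q_inv·(m₁ − m₂) mod p = 8·(31 − 22) mod 47 = 25.
m = m₂ + h·q = 22 + 25·53 = 1347.

1347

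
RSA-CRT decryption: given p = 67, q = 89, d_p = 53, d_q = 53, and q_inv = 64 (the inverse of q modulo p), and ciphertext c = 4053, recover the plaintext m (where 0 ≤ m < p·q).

4605

m₁ = c^(d_p) mod p: c ≡ 33 (mod 67), and 33^53 mod 67 = 49.
m₂ = c^(d_q) mod q: c ≡ 48 (mod 89), and 48^53 mod 89 = 66.
h = q_inv·(m₁ − m₂) mod p = 64·(49 − 66) mod 67 = 51.
m = m₂ + h·q = 66 + 51·89 = 4605.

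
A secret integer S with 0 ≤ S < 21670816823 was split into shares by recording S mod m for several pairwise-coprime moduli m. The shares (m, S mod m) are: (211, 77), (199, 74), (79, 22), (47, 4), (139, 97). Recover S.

The moduli are pairwise coprime; N = 211·199·79·47·139 = 21670816823.
N/211 = 102705293; 102705293 ≡ 199 (mod 211); 199·123 ≡ 1, so inverse 123.
N/199 = 108898577; 108898577 ≡ 6 (mod 199); 6·166 ≡ 1, so inverse 166.
N/79 = 274314137; 274314137 ≡ 67 (mod 79); 67·46 ≡ 1, so inverse 46.
N/47 = 461081209; 461081209 ≡ 23 (mod 47); 23·45 ≡ 1, so inverse 45.
N/139 = 155905157; 155905157 ≡ 116 (mod 139); 116·6 ≡ 1, so inverse 6.
S ≡ 77·102705293·123 + 74·108898577·166 + 22·274314137·46 + 4·461081209·45 + 97·155905157·6 = 2761769275509.
2761769275509 mod 21670816823 = 9575538988.

9575538988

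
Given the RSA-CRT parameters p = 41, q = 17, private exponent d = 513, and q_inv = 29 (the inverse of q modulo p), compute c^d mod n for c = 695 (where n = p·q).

d_p = d mod (p−1) = 513 mod 40 = 33; d_q = d mod (q−1) = 1.
m₁ = c^(d_p) mod p: c ≡ 39 (mod 41), and 39^33 mod 41 = 8.
m₂ = c^(d_q) mod q: c ≡ 15 (mod 17), and 15^1 mod 17 = 15.
h = q_inv·(m₁ − m₂) mod p = 29·(8 − 15) mod 41 = 2.
m = m₂ + h·q = 15 + 2·17 = 49.

49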